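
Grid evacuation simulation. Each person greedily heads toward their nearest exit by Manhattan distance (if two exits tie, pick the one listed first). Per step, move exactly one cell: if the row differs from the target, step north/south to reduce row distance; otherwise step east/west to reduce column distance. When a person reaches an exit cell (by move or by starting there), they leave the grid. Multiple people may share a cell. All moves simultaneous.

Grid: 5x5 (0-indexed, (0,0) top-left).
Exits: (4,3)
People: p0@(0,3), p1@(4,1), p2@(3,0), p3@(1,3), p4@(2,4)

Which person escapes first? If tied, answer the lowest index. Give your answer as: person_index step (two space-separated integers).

Answer: 1 2

Derivation:
Step 1: p0:(0,3)->(1,3) | p1:(4,1)->(4,2) | p2:(3,0)->(4,0) | p3:(1,3)->(2,3) | p4:(2,4)->(3,4)
Step 2: p0:(1,3)->(2,3) | p1:(4,2)->(4,3)->EXIT | p2:(4,0)->(4,1) | p3:(2,3)->(3,3) | p4:(3,4)->(4,4)
Step 3: p0:(2,3)->(3,3) | p1:escaped | p2:(4,1)->(4,2) | p3:(3,3)->(4,3)->EXIT | p4:(4,4)->(4,3)->EXIT
Step 4: p0:(3,3)->(4,3)->EXIT | p1:escaped | p2:(4,2)->(4,3)->EXIT | p3:escaped | p4:escaped
Exit steps: [4, 2, 4, 3, 3]
First to escape: p1 at step 2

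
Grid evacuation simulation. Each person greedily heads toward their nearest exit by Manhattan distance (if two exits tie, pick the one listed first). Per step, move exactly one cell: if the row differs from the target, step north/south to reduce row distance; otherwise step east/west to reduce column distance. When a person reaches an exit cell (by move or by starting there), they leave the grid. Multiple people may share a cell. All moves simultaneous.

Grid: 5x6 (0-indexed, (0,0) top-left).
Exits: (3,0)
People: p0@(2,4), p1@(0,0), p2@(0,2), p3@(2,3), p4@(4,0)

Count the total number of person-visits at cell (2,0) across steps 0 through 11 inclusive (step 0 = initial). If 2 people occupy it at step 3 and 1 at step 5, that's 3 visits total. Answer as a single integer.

Step 0: p0@(2,4) p1@(0,0) p2@(0,2) p3@(2,3) p4@(4,0) -> at (2,0): 0 [-], cum=0
Step 1: p0@(3,4) p1@(1,0) p2@(1,2) p3@(3,3) p4@ESC -> at (2,0): 0 [-], cum=0
Step 2: p0@(3,3) p1@(2,0) p2@(2,2) p3@(3,2) p4@ESC -> at (2,0): 1 [p1], cum=1
Step 3: p0@(3,2) p1@ESC p2@(3,2) p3@(3,1) p4@ESC -> at (2,0): 0 [-], cum=1
Step 4: p0@(3,1) p1@ESC p2@(3,1) p3@ESC p4@ESC -> at (2,0): 0 [-], cum=1
Step 5: p0@ESC p1@ESC p2@ESC p3@ESC p4@ESC -> at (2,0): 0 [-], cum=1
Total visits = 1

Answer: 1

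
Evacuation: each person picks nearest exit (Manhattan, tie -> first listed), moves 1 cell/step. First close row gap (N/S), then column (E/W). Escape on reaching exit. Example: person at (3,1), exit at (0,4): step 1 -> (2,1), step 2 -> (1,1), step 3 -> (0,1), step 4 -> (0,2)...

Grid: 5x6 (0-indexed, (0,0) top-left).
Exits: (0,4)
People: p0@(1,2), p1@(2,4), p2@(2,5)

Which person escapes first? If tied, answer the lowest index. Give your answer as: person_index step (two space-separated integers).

Answer: 1 2

Derivation:
Step 1: p0:(1,2)->(0,2) | p1:(2,4)->(1,4) | p2:(2,5)->(1,5)
Step 2: p0:(0,2)->(0,3) | p1:(1,4)->(0,4)->EXIT | p2:(1,5)->(0,5)
Step 3: p0:(0,3)->(0,4)->EXIT | p1:escaped | p2:(0,5)->(0,4)->EXIT
Exit steps: [3, 2, 3]
First to escape: p1 at step 2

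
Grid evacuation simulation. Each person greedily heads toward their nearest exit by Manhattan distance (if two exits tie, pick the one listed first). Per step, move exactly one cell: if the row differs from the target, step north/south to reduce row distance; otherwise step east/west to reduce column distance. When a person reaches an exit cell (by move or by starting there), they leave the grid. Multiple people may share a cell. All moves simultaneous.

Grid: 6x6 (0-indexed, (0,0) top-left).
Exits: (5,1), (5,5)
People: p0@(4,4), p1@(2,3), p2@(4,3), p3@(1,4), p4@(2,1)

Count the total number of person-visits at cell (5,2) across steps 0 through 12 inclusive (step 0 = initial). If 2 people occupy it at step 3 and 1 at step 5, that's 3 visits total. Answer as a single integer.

Step 0: p0@(4,4) p1@(2,3) p2@(4,3) p3@(1,4) p4@(2,1) -> at (5,2): 0 [-], cum=0
Step 1: p0@(5,4) p1@(3,3) p2@(5,3) p3@(2,4) p4@(3,1) -> at (5,2): 0 [-], cum=0
Step 2: p0@ESC p1@(4,3) p2@(5,2) p3@(3,4) p4@(4,1) -> at (5,2): 1 [p2], cum=1
Step 3: p0@ESC p1@(5,3) p2@ESC p3@(4,4) p4@ESC -> at (5,2): 0 [-], cum=1
Step 4: p0@ESC p1@(5,2) p2@ESC p3@(5,4) p4@ESC -> at (5,2): 1 [p1], cum=2
Step 5: p0@ESC p1@ESC p2@ESC p3@ESC p4@ESC -> at (5,2): 0 [-], cum=2
Total visits = 2

Answer: 2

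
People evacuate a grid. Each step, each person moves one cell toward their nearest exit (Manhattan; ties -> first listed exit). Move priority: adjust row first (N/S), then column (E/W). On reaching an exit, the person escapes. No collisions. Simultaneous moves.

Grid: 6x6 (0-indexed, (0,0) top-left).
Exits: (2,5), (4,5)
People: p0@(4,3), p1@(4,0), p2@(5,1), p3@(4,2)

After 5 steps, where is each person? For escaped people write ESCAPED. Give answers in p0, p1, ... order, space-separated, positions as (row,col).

Step 1: p0:(4,3)->(4,4) | p1:(4,0)->(4,1) | p2:(5,1)->(4,1) | p3:(4,2)->(4,3)
Step 2: p0:(4,4)->(4,5)->EXIT | p1:(4,1)->(4,2) | p2:(4,1)->(4,2) | p3:(4,3)->(4,4)
Step 3: p0:escaped | p1:(4,2)->(4,3) | p2:(4,2)->(4,3) | p3:(4,4)->(4,5)->EXIT
Step 4: p0:escaped | p1:(4,3)->(4,4) | p2:(4,3)->(4,4) | p3:escaped
Step 5: p0:escaped | p1:(4,4)->(4,5)->EXIT | p2:(4,4)->(4,5)->EXIT | p3:escaped

ESCAPED ESCAPED ESCAPED ESCAPED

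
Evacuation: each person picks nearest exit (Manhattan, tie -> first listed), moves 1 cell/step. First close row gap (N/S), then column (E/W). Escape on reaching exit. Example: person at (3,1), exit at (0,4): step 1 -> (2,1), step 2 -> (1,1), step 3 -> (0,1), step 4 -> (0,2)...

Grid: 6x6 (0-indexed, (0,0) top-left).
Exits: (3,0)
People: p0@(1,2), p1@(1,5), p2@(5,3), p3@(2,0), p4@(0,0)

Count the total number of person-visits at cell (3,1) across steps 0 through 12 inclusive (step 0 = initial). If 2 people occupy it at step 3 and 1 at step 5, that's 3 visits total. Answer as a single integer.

Step 0: p0@(1,2) p1@(1,5) p2@(5,3) p3@(2,0) p4@(0,0) -> at (3,1): 0 [-], cum=0
Step 1: p0@(2,2) p1@(2,5) p2@(4,3) p3@ESC p4@(1,0) -> at (3,1): 0 [-], cum=0
Step 2: p0@(3,2) p1@(3,5) p2@(3,3) p3@ESC p4@(2,0) -> at (3,1): 0 [-], cum=0
Step 3: p0@(3,1) p1@(3,4) p2@(3,2) p3@ESC p4@ESC -> at (3,1): 1 [p0], cum=1
Step 4: p0@ESC p1@(3,3) p2@(3,1) p3@ESC p4@ESC -> at (3,1): 1 [p2], cum=2
Step 5: p0@ESC p1@(3,2) p2@ESC p3@ESC p4@ESC -> at (3,1): 0 [-], cum=2
Step 6: p0@ESC p1@(3,1) p2@ESC p3@ESC p4@ESC -> at (3,1): 1 [p1], cum=3
Step 7: p0@ESC p1@ESC p2@ESC p3@ESC p4@ESC -> at (3,1): 0 [-], cum=3
Total visits = 3

Answer: 3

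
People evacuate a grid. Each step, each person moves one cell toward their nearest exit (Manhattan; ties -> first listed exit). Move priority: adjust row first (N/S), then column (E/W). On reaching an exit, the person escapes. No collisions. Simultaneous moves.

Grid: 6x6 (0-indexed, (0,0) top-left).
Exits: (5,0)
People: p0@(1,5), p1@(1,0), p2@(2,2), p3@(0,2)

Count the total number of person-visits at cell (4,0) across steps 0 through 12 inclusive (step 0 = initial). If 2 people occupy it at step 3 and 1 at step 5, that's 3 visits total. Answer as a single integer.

Answer: 1

Derivation:
Step 0: p0@(1,5) p1@(1,0) p2@(2,2) p3@(0,2) -> at (4,0): 0 [-], cum=0
Step 1: p0@(2,5) p1@(2,0) p2@(3,2) p3@(1,2) -> at (4,0): 0 [-], cum=0
Step 2: p0@(3,5) p1@(3,0) p2@(4,2) p3@(2,2) -> at (4,0): 0 [-], cum=0
Step 3: p0@(4,5) p1@(4,0) p2@(5,2) p3@(3,2) -> at (4,0): 1 [p1], cum=1
Step 4: p0@(5,5) p1@ESC p2@(5,1) p3@(4,2) -> at (4,0): 0 [-], cum=1
Step 5: p0@(5,4) p1@ESC p2@ESC p3@(5,2) -> at (4,0): 0 [-], cum=1
Step 6: p0@(5,3) p1@ESC p2@ESC p3@(5,1) -> at (4,0): 0 [-], cum=1
Step 7: p0@(5,2) p1@ESC p2@ESC p3@ESC -> at (4,0): 0 [-], cum=1
Step 8: p0@(5,1) p1@ESC p2@ESC p3@ESC -> at (4,0): 0 [-], cum=1
Step 9: p0@ESC p1@ESC p2@ESC p3@ESC -> at (4,0): 0 [-], cum=1
Total visits = 1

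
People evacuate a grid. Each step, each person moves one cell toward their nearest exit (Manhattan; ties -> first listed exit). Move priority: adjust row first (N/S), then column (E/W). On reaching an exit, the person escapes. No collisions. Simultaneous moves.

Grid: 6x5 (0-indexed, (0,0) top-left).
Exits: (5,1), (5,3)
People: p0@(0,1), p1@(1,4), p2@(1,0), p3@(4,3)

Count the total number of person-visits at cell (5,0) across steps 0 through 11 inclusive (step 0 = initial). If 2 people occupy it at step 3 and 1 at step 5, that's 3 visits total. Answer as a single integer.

Step 0: p0@(0,1) p1@(1,4) p2@(1,0) p3@(4,3) -> at (5,0): 0 [-], cum=0
Step 1: p0@(1,1) p1@(2,4) p2@(2,0) p3@ESC -> at (5,0): 0 [-], cum=0
Step 2: p0@(2,1) p1@(3,4) p2@(3,0) p3@ESC -> at (5,0): 0 [-], cum=0
Step 3: p0@(3,1) p1@(4,4) p2@(4,0) p3@ESC -> at (5,0): 0 [-], cum=0
Step 4: p0@(4,1) p1@(5,4) p2@(5,0) p3@ESC -> at (5,0): 1 [p2], cum=1
Step 5: p0@ESC p1@ESC p2@ESC p3@ESC -> at (5,0): 0 [-], cum=1
Total visits = 1

Answer: 1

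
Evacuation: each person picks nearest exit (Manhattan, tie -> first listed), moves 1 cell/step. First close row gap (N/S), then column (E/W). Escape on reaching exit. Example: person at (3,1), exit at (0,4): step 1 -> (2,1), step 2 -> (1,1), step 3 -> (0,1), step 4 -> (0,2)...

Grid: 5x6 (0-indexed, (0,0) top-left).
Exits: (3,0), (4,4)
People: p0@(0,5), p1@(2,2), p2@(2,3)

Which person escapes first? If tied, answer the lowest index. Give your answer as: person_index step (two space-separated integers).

Step 1: p0:(0,5)->(1,5) | p1:(2,2)->(3,2) | p2:(2,3)->(3,3)
Step 2: p0:(1,5)->(2,5) | p1:(3,2)->(3,1) | p2:(3,3)->(4,3)
Step 3: p0:(2,5)->(3,5) | p1:(3,1)->(3,0)->EXIT | p2:(4,3)->(4,4)->EXIT
Step 4: p0:(3,5)->(4,5) | p1:escaped | p2:escaped
Step 5: p0:(4,5)->(4,4)->EXIT | p1:escaped | p2:escaped
Exit steps: [5, 3, 3]
First to escape: p1 at step 3

Answer: 1 3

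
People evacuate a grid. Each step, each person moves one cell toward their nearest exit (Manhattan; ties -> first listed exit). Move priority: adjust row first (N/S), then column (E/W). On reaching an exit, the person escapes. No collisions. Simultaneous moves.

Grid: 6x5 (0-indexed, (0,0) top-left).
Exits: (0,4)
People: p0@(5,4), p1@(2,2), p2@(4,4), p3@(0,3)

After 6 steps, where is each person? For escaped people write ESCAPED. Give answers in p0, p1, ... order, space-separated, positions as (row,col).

Step 1: p0:(5,4)->(4,4) | p1:(2,2)->(1,2) | p2:(4,4)->(3,4) | p3:(0,3)->(0,4)->EXIT
Step 2: p0:(4,4)->(3,4) | p1:(1,2)->(0,2) | p2:(3,4)->(2,4) | p3:escaped
Step 3: p0:(3,4)->(2,4) | p1:(0,2)->(0,3) | p2:(2,4)->(1,4) | p3:escaped
Step 4: p0:(2,4)->(1,4) | p1:(0,3)->(0,4)->EXIT | p2:(1,4)->(0,4)->EXIT | p3:escaped
Step 5: p0:(1,4)->(0,4)->EXIT | p1:escaped | p2:escaped | p3:escaped

ESCAPED ESCAPED ESCAPED ESCAPED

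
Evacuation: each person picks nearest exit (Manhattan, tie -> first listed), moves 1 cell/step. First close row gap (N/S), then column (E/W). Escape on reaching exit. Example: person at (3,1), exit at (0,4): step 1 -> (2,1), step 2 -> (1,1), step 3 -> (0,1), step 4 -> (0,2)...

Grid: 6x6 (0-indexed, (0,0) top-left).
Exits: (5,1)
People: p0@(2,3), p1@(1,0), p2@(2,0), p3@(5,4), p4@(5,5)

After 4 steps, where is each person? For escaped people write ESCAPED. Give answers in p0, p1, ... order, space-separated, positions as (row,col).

Step 1: p0:(2,3)->(3,3) | p1:(1,0)->(2,0) | p2:(2,0)->(3,0) | p3:(5,4)->(5,3) | p4:(5,5)->(5,4)
Step 2: p0:(3,3)->(4,3) | p1:(2,0)->(3,0) | p2:(3,0)->(4,0) | p3:(5,3)->(5,2) | p4:(5,4)->(5,3)
Step 3: p0:(4,3)->(5,3) | p1:(3,0)->(4,0) | p2:(4,0)->(5,0) | p3:(5,2)->(5,1)->EXIT | p4:(5,3)->(5,2)
Step 4: p0:(5,3)->(5,2) | p1:(4,0)->(5,0) | p2:(5,0)->(5,1)->EXIT | p3:escaped | p4:(5,2)->(5,1)->EXIT

(5,2) (5,0) ESCAPED ESCAPED ESCAPED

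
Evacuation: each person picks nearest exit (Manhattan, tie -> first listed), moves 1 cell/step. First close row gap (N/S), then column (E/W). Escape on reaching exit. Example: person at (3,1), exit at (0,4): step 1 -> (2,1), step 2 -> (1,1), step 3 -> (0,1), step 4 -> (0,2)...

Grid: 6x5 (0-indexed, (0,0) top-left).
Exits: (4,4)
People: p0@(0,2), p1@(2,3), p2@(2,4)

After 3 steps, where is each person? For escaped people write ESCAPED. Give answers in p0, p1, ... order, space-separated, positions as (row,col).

Step 1: p0:(0,2)->(1,2) | p1:(2,3)->(3,3) | p2:(2,4)->(3,4)
Step 2: p0:(1,2)->(2,2) | p1:(3,3)->(4,3) | p2:(3,4)->(4,4)->EXIT
Step 3: p0:(2,2)->(3,2) | p1:(4,3)->(4,4)->EXIT | p2:escaped

(3,2) ESCAPED ESCAPED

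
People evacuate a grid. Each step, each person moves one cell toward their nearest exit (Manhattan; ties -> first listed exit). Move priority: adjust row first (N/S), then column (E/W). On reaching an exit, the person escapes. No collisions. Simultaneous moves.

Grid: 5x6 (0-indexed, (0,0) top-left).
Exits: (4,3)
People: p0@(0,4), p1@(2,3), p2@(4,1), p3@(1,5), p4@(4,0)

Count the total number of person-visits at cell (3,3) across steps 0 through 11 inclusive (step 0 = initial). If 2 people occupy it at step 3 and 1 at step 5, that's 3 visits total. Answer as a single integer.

Answer: 1

Derivation:
Step 0: p0@(0,4) p1@(2,3) p2@(4,1) p3@(1,5) p4@(4,0) -> at (3,3): 0 [-], cum=0
Step 1: p0@(1,4) p1@(3,3) p2@(4,2) p3@(2,5) p4@(4,1) -> at (3,3): 1 [p1], cum=1
Step 2: p0@(2,4) p1@ESC p2@ESC p3@(3,5) p4@(4,2) -> at (3,3): 0 [-], cum=1
Step 3: p0@(3,4) p1@ESC p2@ESC p3@(4,5) p4@ESC -> at (3,3): 0 [-], cum=1
Step 4: p0@(4,4) p1@ESC p2@ESC p3@(4,4) p4@ESC -> at (3,3): 0 [-], cum=1
Step 5: p0@ESC p1@ESC p2@ESC p3@ESC p4@ESC -> at (3,3): 0 [-], cum=1
Total visits = 1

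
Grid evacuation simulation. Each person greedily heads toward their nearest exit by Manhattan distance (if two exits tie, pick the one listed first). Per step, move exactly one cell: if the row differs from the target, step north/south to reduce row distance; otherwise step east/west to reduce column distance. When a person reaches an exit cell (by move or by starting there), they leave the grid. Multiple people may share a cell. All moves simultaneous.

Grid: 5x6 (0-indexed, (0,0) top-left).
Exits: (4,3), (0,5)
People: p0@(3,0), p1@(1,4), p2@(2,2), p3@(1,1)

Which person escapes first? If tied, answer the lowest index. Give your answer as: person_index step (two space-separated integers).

Step 1: p0:(3,0)->(4,0) | p1:(1,4)->(0,4) | p2:(2,2)->(3,2) | p3:(1,1)->(2,1)
Step 2: p0:(4,0)->(4,1) | p1:(0,4)->(0,5)->EXIT | p2:(3,2)->(4,2) | p3:(2,1)->(3,1)
Step 3: p0:(4,1)->(4,2) | p1:escaped | p2:(4,2)->(4,3)->EXIT | p3:(3,1)->(4,1)
Step 4: p0:(4,2)->(4,3)->EXIT | p1:escaped | p2:escaped | p3:(4,1)->(4,2)
Step 5: p0:escaped | p1:escaped | p2:escaped | p3:(4,2)->(4,3)->EXIT
Exit steps: [4, 2, 3, 5]
First to escape: p1 at step 2

Answer: 1 2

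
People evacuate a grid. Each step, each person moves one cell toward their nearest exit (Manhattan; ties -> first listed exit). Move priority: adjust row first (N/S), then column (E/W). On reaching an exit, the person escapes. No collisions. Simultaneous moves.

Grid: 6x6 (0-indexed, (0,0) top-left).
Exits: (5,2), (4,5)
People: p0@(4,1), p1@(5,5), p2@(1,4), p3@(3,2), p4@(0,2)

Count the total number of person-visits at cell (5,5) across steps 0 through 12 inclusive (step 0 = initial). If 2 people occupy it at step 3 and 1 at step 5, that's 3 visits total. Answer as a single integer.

Step 0: p0@(4,1) p1@(5,5) p2@(1,4) p3@(3,2) p4@(0,2) -> at (5,5): 1 [p1], cum=1
Step 1: p0@(5,1) p1@ESC p2@(2,4) p3@(4,2) p4@(1,2) -> at (5,5): 0 [-], cum=1
Step 2: p0@ESC p1@ESC p2@(3,4) p3@ESC p4@(2,2) -> at (5,5): 0 [-], cum=1
Step 3: p0@ESC p1@ESC p2@(4,4) p3@ESC p4@(3,2) -> at (5,5): 0 [-], cum=1
Step 4: p0@ESC p1@ESC p2@ESC p3@ESC p4@(4,2) -> at (5,5): 0 [-], cum=1
Step 5: p0@ESC p1@ESC p2@ESC p3@ESC p4@ESC -> at (5,5): 0 [-], cum=1
Total visits = 1

Answer: 1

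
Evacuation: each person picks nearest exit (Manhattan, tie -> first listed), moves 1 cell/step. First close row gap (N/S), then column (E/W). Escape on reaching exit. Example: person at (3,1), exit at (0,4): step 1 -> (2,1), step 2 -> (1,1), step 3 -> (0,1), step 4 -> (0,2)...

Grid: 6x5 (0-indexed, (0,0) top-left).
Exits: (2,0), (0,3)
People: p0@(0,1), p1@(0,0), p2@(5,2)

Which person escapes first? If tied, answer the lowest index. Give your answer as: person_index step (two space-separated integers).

Step 1: p0:(0,1)->(0,2) | p1:(0,0)->(1,0) | p2:(5,2)->(4,2)
Step 2: p0:(0,2)->(0,3)->EXIT | p1:(1,0)->(2,0)->EXIT | p2:(4,2)->(3,2)
Step 3: p0:escaped | p1:escaped | p2:(3,2)->(2,2)
Step 4: p0:escaped | p1:escaped | p2:(2,2)->(2,1)
Step 5: p0:escaped | p1:escaped | p2:(2,1)->(2,0)->EXIT
Exit steps: [2, 2, 5]
First to escape: p0 at step 2

Answer: 0 2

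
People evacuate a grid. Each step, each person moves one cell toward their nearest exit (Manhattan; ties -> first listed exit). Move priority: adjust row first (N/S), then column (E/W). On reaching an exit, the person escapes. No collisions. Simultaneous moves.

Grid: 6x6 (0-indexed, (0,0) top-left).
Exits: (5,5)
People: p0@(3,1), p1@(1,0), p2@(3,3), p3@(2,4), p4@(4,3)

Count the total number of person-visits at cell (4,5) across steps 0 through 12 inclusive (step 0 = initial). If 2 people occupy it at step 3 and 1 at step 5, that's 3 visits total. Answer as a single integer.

Answer: 0

Derivation:
Step 0: p0@(3,1) p1@(1,0) p2@(3,3) p3@(2,4) p4@(4,3) -> at (4,5): 0 [-], cum=0
Step 1: p0@(4,1) p1@(2,0) p2@(4,3) p3@(3,4) p4@(5,3) -> at (4,5): 0 [-], cum=0
Step 2: p0@(5,1) p1@(3,0) p2@(5,3) p3@(4,4) p4@(5,4) -> at (4,5): 0 [-], cum=0
Step 3: p0@(5,2) p1@(4,0) p2@(5,4) p3@(5,4) p4@ESC -> at (4,5): 0 [-], cum=0
Step 4: p0@(5,3) p1@(5,0) p2@ESC p3@ESC p4@ESC -> at (4,5): 0 [-], cum=0
Step 5: p0@(5,4) p1@(5,1) p2@ESC p3@ESC p4@ESC -> at (4,5): 0 [-], cum=0
Step 6: p0@ESC p1@(5,2) p2@ESC p3@ESC p4@ESC -> at (4,5): 0 [-], cum=0
Step 7: p0@ESC p1@(5,3) p2@ESC p3@ESC p4@ESC -> at (4,5): 0 [-], cum=0
Step 8: p0@ESC p1@(5,4) p2@ESC p3@ESC p4@ESC -> at (4,5): 0 [-], cum=0
Step 9: p0@ESC p1@ESC p2@ESC p3@ESC p4@ESC -> at (4,5): 0 [-], cum=0
Total visits = 0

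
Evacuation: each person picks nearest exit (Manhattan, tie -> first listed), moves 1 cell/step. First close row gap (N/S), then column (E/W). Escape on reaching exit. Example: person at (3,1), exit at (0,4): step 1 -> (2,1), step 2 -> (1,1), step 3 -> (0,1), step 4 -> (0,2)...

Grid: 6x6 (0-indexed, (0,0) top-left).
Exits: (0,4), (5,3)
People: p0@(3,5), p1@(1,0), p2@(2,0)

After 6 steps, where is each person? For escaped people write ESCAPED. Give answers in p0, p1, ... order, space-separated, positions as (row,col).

Step 1: p0:(3,5)->(2,5) | p1:(1,0)->(0,0) | p2:(2,0)->(1,0)
Step 2: p0:(2,5)->(1,5) | p1:(0,0)->(0,1) | p2:(1,0)->(0,0)
Step 3: p0:(1,5)->(0,5) | p1:(0,1)->(0,2) | p2:(0,0)->(0,1)
Step 4: p0:(0,5)->(0,4)->EXIT | p1:(0,2)->(0,3) | p2:(0,1)->(0,2)
Step 5: p0:escaped | p1:(0,3)->(0,4)->EXIT | p2:(0,2)->(0,3)
Step 6: p0:escaped | p1:escaped | p2:(0,3)->(0,4)->EXIT

ESCAPED ESCAPED ESCAPED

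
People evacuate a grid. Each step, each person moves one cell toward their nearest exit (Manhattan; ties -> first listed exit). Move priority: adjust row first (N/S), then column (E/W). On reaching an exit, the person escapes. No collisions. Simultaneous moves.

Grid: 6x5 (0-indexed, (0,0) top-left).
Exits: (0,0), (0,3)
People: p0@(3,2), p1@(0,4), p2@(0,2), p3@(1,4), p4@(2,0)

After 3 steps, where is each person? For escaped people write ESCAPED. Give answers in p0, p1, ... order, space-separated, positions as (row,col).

Step 1: p0:(3,2)->(2,2) | p1:(0,4)->(0,3)->EXIT | p2:(0,2)->(0,3)->EXIT | p3:(1,4)->(0,4) | p4:(2,0)->(1,0)
Step 2: p0:(2,2)->(1,2) | p1:escaped | p2:escaped | p3:(0,4)->(0,3)->EXIT | p4:(1,0)->(0,0)->EXIT
Step 3: p0:(1,2)->(0,2) | p1:escaped | p2:escaped | p3:escaped | p4:escaped

(0,2) ESCAPED ESCAPED ESCAPED ESCAPED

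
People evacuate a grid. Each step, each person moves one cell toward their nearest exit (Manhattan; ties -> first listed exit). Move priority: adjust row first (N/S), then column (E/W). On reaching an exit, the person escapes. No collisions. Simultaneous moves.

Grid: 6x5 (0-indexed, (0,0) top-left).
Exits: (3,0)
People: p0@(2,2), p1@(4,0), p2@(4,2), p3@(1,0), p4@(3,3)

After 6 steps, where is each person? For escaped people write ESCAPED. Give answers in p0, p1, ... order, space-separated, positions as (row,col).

Step 1: p0:(2,2)->(3,2) | p1:(4,0)->(3,0)->EXIT | p2:(4,2)->(3,2) | p3:(1,0)->(2,0) | p4:(3,3)->(3,2)
Step 2: p0:(3,2)->(3,1) | p1:escaped | p2:(3,2)->(3,1) | p3:(2,0)->(3,0)->EXIT | p4:(3,2)->(3,1)
Step 3: p0:(3,1)->(3,0)->EXIT | p1:escaped | p2:(3,1)->(3,0)->EXIT | p3:escaped | p4:(3,1)->(3,0)->EXIT

ESCAPED ESCAPED ESCAPED ESCAPED ESCAPED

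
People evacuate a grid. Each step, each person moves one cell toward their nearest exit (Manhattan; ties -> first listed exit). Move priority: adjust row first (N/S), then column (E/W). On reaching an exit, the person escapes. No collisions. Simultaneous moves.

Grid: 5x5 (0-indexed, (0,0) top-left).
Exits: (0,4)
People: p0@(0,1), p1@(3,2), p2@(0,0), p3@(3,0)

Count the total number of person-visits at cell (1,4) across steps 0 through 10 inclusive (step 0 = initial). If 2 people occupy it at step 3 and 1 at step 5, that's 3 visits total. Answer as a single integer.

Step 0: p0@(0,1) p1@(3,2) p2@(0,0) p3@(3,0) -> at (1,4): 0 [-], cum=0
Step 1: p0@(0,2) p1@(2,2) p2@(0,1) p3@(2,0) -> at (1,4): 0 [-], cum=0
Step 2: p0@(0,3) p1@(1,2) p2@(0,2) p3@(1,0) -> at (1,4): 0 [-], cum=0
Step 3: p0@ESC p1@(0,2) p2@(0,3) p3@(0,0) -> at (1,4): 0 [-], cum=0
Step 4: p0@ESC p1@(0,3) p2@ESC p3@(0,1) -> at (1,4): 0 [-], cum=0
Step 5: p0@ESC p1@ESC p2@ESC p3@(0,2) -> at (1,4): 0 [-], cum=0
Step 6: p0@ESC p1@ESC p2@ESC p3@(0,3) -> at (1,4): 0 [-], cum=0
Step 7: p0@ESC p1@ESC p2@ESC p3@ESC -> at (1,4): 0 [-], cum=0
Total visits = 0

Answer: 0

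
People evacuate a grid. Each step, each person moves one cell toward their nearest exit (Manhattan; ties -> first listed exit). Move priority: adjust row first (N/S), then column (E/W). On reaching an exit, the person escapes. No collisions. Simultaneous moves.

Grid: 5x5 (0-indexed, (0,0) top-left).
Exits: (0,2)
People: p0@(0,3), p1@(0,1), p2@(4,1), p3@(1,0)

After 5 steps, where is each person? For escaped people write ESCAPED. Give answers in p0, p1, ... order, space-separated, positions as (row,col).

Step 1: p0:(0,3)->(0,2)->EXIT | p1:(0,1)->(0,2)->EXIT | p2:(4,1)->(3,1) | p3:(1,0)->(0,0)
Step 2: p0:escaped | p1:escaped | p2:(3,1)->(2,1) | p3:(0,0)->(0,1)
Step 3: p0:escaped | p1:escaped | p2:(2,1)->(1,1) | p3:(0,1)->(0,2)->EXIT
Step 4: p0:escaped | p1:escaped | p2:(1,1)->(0,1) | p3:escaped
Step 5: p0:escaped | p1:escaped | p2:(0,1)->(0,2)->EXIT | p3:escaped

ESCAPED ESCAPED ESCAPED ESCAPED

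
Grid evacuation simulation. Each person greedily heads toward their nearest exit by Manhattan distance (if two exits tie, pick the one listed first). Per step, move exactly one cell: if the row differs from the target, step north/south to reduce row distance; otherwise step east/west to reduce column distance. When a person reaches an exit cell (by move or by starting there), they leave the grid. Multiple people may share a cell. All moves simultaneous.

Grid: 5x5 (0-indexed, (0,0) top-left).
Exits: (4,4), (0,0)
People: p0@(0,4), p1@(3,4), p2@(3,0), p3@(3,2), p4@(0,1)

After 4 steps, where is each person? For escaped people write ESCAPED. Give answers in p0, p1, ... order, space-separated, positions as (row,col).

Step 1: p0:(0,4)->(1,4) | p1:(3,4)->(4,4)->EXIT | p2:(3,0)->(2,0) | p3:(3,2)->(4,2) | p4:(0,1)->(0,0)->EXIT
Step 2: p0:(1,4)->(2,4) | p1:escaped | p2:(2,0)->(1,0) | p3:(4,2)->(4,3) | p4:escaped
Step 3: p0:(2,4)->(3,4) | p1:escaped | p2:(1,0)->(0,0)->EXIT | p3:(4,3)->(4,4)->EXIT | p4:escaped
Step 4: p0:(3,4)->(4,4)->EXIT | p1:escaped | p2:escaped | p3:escaped | p4:escaped

ESCAPED ESCAPED ESCAPED ESCAPED ESCAPED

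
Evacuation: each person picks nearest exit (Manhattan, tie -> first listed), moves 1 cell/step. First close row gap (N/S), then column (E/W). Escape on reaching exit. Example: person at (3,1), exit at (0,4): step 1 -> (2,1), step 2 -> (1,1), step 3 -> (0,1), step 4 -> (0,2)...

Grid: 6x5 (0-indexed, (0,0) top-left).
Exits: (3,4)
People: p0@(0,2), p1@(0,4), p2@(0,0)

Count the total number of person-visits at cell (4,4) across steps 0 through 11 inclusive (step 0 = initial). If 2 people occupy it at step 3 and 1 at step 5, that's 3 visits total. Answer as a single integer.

Answer: 0

Derivation:
Step 0: p0@(0,2) p1@(0,4) p2@(0,0) -> at (4,4): 0 [-], cum=0
Step 1: p0@(1,2) p1@(1,4) p2@(1,0) -> at (4,4): 0 [-], cum=0
Step 2: p0@(2,2) p1@(2,4) p2@(2,0) -> at (4,4): 0 [-], cum=0
Step 3: p0@(3,2) p1@ESC p2@(3,0) -> at (4,4): 0 [-], cum=0
Step 4: p0@(3,3) p1@ESC p2@(3,1) -> at (4,4): 0 [-], cum=0
Step 5: p0@ESC p1@ESC p2@(3,2) -> at (4,4): 0 [-], cum=0
Step 6: p0@ESC p1@ESC p2@(3,3) -> at (4,4): 0 [-], cum=0
Step 7: p0@ESC p1@ESC p2@ESC -> at (4,4): 0 [-], cum=0
Total visits = 0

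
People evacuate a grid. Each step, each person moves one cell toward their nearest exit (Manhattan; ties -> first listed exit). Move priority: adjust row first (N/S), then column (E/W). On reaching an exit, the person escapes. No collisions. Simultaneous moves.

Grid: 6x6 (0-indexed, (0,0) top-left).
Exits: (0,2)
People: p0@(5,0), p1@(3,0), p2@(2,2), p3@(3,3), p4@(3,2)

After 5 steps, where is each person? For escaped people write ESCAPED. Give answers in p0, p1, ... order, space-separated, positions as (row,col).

Step 1: p0:(5,0)->(4,0) | p1:(3,0)->(2,0) | p2:(2,2)->(1,2) | p3:(3,3)->(2,3) | p4:(3,2)->(2,2)
Step 2: p0:(4,0)->(3,0) | p1:(2,0)->(1,0) | p2:(1,2)->(0,2)->EXIT | p3:(2,3)->(1,3) | p4:(2,2)->(1,2)
Step 3: p0:(3,0)->(2,0) | p1:(1,0)->(0,0) | p2:escaped | p3:(1,3)->(0,3) | p4:(1,2)->(0,2)->EXIT
Step 4: p0:(2,0)->(1,0) | p1:(0,0)->(0,1) | p2:escaped | p3:(0,3)->(0,2)->EXIT | p4:escaped
Step 5: p0:(1,0)->(0,0) | p1:(0,1)->(0,2)->EXIT | p2:escaped | p3:escaped | p4:escaped

(0,0) ESCAPED ESCAPED ESCAPED ESCAPED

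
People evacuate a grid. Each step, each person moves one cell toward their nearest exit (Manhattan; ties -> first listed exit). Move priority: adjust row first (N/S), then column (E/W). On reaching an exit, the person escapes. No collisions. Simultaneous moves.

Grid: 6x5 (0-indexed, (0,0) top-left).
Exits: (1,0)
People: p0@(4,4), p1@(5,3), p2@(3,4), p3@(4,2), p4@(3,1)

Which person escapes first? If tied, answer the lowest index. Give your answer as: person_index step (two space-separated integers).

Answer: 4 3

Derivation:
Step 1: p0:(4,4)->(3,4) | p1:(5,3)->(4,3) | p2:(3,4)->(2,4) | p3:(4,2)->(3,2) | p4:(3,1)->(2,1)
Step 2: p0:(3,4)->(2,4) | p1:(4,3)->(3,3) | p2:(2,4)->(1,4) | p3:(3,2)->(2,2) | p4:(2,1)->(1,1)
Step 3: p0:(2,4)->(1,4) | p1:(3,3)->(2,3) | p2:(1,4)->(1,3) | p3:(2,2)->(1,2) | p4:(1,1)->(1,0)->EXIT
Step 4: p0:(1,4)->(1,3) | p1:(2,3)->(1,3) | p2:(1,3)->(1,2) | p3:(1,2)->(1,1) | p4:escaped
Step 5: p0:(1,3)->(1,2) | p1:(1,3)->(1,2) | p2:(1,2)->(1,1) | p3:(1,1)->(1,0)->EXIT | p4:escaped
Step 6: p0:(1,2)->(1,1) | p1:(1,2)->(1,1) | p2:(1,1)->(1,0)->EXIT | p3:escaped | p4:escaped
Step 7: p0:(1,1)->(1,0)->EXIT | p1:(1,1)->(1,0)->EXIT | p2:escaped | p3:escaped | p4:escaped
Exit steps: [7, 7, 6, 5, 3]
First to escape: p4 at step 3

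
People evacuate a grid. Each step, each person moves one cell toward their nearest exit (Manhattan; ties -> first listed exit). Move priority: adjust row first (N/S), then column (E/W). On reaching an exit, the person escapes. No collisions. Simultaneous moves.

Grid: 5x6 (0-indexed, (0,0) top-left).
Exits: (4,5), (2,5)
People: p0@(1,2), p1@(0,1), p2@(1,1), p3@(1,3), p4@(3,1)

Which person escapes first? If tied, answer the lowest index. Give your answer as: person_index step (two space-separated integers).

Answer: 3 3

Derivation:
Step 1: p0:(1,2)->(2,2) | p1:(0,1)->(1,1) | p2:(1,1)->(2,1) | p3:(1,3)->(2,3) | p4:(3,1)->(4,1)
Step 2: p0:(2,2)->(2,3) | p1:(1,1)->(2,1) | p2:(2,1)->(2,2) | p3:(2,3)->(2,4) | p4:(4,1)->(4,2)
Step 3: p0:(2,3)->(2,4) | p1:(2,1)->(2,2) | p2:(2,2)->(2,3) | p3:(2,4)->(2,5)->EXIT | p4:(4,2)->(4,3)
Step 4: p0:(2,4)->(2,5)->EXIT | p1:(2,2)->(2,3) | p2:(2,3)->(2,4) | p3:escaped | p4:(4,3)->(4,4)
Step 5: p0:escaped | p1:(2,3)->(2,4) | p2:(2,4)->(2,5)->EXIT | p3:escaped | p4:(4,4)->(4,5)->EXIT
Step 6: p0:escaped | p1:(2,4)->(2,5)->EXIT | p2:escaped | p3:escaped | p4:escaped
Exit steps: [4, 6, 5, 3, 5]
First to escape: p3 at step 3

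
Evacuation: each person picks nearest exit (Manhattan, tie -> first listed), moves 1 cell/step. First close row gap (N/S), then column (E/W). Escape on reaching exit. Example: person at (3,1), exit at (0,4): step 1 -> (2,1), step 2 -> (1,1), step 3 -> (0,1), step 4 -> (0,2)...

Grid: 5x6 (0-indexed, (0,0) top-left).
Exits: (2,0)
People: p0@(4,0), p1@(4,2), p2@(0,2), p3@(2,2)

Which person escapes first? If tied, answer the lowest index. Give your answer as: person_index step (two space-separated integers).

Answer: 0 2

Derivation:
Step 1: p0:(4,0)->(3,0) | p1:(4,2)->(3,2) | p2:(0,2)->(1,2) | p3:(2,2)->(2,1)
Step 2: p0:(3,0)->(2,0)->EXIT | p1:(3,2)->(2,2) | p2:(1,2)->(2,2) | p3:(2,1)->(2,0)->EXIT
Step 3: p0:escaped | p1:(2,2)->(2,1) | p2:(2,2)->(2,1) | p3:escaped
Step 4: p0:escaped | p1:(2,1)->(2,0)->EXIT | p2:(2,1)->(2,0)->EXIT | p3:escaped
Exit steps: [2, 4, 4, 2]
First to escape: p0 at step 2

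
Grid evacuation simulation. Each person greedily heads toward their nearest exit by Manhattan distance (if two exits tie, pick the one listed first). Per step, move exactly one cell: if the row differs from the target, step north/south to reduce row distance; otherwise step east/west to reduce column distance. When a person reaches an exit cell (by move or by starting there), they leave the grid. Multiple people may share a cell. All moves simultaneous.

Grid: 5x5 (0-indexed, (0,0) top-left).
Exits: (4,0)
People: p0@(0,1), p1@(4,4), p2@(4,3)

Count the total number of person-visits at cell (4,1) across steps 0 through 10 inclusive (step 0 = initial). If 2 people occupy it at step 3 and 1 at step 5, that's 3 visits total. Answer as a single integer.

Step 0: p0@(0,1) p1@(4,4) p2@(4,3) -> at (4,1): 0 [-], cum=0
Step 1: p0@(1,1) p1@(4,3) p2@(4,2) -> at (4,1): 0 [-], cum=0
Step 2: p0@(2,1) p1@(4,2) p2@(4,1) -> at (4,1): 1 [p2], cum=1
Step 3: p0@(3,1) p1@(4,1) p2@ESC -> at (4,1): 1 [p1], cum=2
Step 4: p0@(4,1) p1@ESC p2@ESC -> at (4,1): 1 [p0], cum=3
Step 5: p0@ESC p1@ESC p2@ESC -> at (4,1): 0 [-], cum=3
Total visits = 3

Answer: 3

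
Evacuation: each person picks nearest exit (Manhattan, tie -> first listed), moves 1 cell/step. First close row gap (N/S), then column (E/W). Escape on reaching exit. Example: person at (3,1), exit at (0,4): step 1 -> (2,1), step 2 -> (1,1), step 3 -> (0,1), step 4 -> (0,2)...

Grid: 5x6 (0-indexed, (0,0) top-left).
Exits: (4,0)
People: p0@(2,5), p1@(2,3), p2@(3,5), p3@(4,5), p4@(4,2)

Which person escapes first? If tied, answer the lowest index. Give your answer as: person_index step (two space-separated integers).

Step 1: p0:(2,5)->(3,5) | p1:(2,3)->(3,3) | p2:(3,5)->(4,5) | p3:(4,5)->(4,4) | p4:(4,2)->(4,1)
Step 2: p0:(3,5)->(4,5) | p1:(3,3)->(4,3) | p2:(4,5)->(4,4) | p3:(4,4)->(4,3) | p4:(4,1)->(4,0)->EXIT
Step 3: p0:(4,5)->(4,4) | p1:(4,3)->(4,2) | p2:(4,4)->(4,3) | p3:(4,3)->(4,2) | p4:escaped
Step 4: p0:(4,4)->(4,3) | p1:(4,2)->(4,1) | p2:(4,3)->(4,2) | p3:(4,2)->(4,1) | p4:escaped
Step 5: p0:(4,3)->(4,2) | p1:(4,1)->(4,0)->EXIT | p2:(4,2)->(4,1) | p3:(4,1)->(4,0)->EXIT | p4:escaped
Step 6: p0:(4,2)->(4,1) | p1:escaped | p2:(4,1)->(4,0)->EXIT | p3:escaped | p4:escaped
Step 7: p0:(4,1)->(4,0)->EXIT | p1:escaped | p2:escaped | p3:escaped | p4:escaped
Exit steps: [7, 5, 6, 5, 2]
First to escape: p4 at step 2

Answer: 4 2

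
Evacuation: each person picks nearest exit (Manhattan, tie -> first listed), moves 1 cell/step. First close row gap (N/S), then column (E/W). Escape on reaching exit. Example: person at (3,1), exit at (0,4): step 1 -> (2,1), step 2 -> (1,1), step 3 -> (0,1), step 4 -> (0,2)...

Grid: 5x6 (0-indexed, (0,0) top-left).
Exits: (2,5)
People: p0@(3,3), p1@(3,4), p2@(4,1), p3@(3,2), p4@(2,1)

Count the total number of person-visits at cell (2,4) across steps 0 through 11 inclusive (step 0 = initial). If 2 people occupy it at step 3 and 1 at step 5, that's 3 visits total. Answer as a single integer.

Answer: 5

Derivation:
Step 0: p0@(3,3) p1@(3,4) p2@(4,1) p3@(3,2) p4@(2,1) -> at (2,4): 0 [-], cum=0
Step 1: p0@(2,3) p1@(2,4) p2@(3,1) p3@(2,2) p4@(2,2) -> at (2,4): 1 [p1], cum=1
Step 2: p0@(2,4) p1@ESC p2@(2,1) p3@(2,3) p4@(2,3) -> at (2,4): 1 [p0], cum=2
Step 3: p0@ESC p1@ESC p2@(2,2) p3@(2,4) p4@(2,4) -> at (2,4): 2 [p3,p4], cum=4
Step 4: p0@ESC p1@ESC p2@(2,3) p3@ESC p4@ESC -> at (2,4): 0 [-], cum=4
Step 5: p0@ESC p1@ESC p2@(2,4) p3@ESC p4@ESC -> at (2,4): 1 [p2], cum=5
Step 6: p0@ESC p1@ESC p2@ESC p3@ESC p4@ESC -> at (2,4): 0 [-], cum=5
Total visits = 5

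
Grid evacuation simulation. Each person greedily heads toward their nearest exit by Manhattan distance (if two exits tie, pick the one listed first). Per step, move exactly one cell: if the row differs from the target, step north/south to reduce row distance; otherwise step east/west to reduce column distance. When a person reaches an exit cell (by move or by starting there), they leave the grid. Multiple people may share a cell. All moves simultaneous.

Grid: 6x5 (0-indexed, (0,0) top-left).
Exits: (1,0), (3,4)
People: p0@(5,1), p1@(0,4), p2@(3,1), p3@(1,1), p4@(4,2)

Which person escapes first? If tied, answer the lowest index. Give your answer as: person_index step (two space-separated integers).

Answer: 3 1

Derivation:
Step 1: p0:(5,1)->(4,1) | p1:(0,4)->(1,4) | p2:(3,1)->(2,1) | p3:(1,1)->(1,0)->EXIT | p4:(4,2)->(3,2)
Step 2: p0:(4,1)->(3,1) | p1:(1,4)->(2,4) | p2:(2,1)->(1,1) | p3:escaped | p4:(3,2)->(3,3)
Step 3: p0:(3,1)->(2,1) | p1:(2,4)->(3,4)->EXIT | p2:(1,1)->(1,0)->EXIT | p3:escaped | p4:(3,3)->(3,4)->EXIT
Step 4: p0:(2,1)->(1,1) | p1:escaped | p2:escaped | p3:escaped | p4:escaped
Step 5: p0:(1,1)->(1,0)->EXIT | p1:escaped | p2:escaped | p3:escaped | p4:escaped
Exit steps: [5, 3, 3, 1, 3]
First to escape: p3 at step 1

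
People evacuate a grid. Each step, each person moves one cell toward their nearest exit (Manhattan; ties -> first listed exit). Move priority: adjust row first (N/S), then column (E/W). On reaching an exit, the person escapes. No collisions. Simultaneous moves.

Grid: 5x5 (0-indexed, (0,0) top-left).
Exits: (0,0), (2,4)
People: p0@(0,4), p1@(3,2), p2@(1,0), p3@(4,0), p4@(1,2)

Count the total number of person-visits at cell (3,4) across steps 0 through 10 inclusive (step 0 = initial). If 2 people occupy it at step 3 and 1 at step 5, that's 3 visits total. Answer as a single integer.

Answer: 0

Derivation:
Step 0: p0@(0,4) p1@(3,2) p2@(1,0) p3@(4,0) p4@(1,2) -> at (3,4): 0 [-], cum=0
Step 1: p0@(1,4) p1@(2,2) p2@ESC p3@(3,0) p4@(0,2) -> at (3,4): 0 [-], cum=0
Step 2: p0@ESC p1@(2,3) p2@ESC p3@(2,0) p4@(0,1) -> at (3,4): 0 [-], cum=0
Step 3: p0@ESC p1@ESC p2@ESC p3@(1,0) p4@ESC -> at (3,4): 0 [-], cum=0
Step 4: p0@ESC p1@ESC p2@ESC p3@ESC p4@ESC -> at (3,4): 0 [-], cum=0
Total visits = 0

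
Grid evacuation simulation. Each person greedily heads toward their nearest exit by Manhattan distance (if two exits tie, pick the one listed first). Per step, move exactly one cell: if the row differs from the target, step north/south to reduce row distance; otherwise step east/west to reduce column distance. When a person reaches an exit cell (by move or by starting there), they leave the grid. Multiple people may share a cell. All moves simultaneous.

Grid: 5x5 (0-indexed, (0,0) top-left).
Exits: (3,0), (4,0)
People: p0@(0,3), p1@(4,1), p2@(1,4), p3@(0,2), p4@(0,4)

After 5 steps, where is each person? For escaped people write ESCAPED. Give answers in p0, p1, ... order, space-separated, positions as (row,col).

Step 1: p0:(0,3)->(1,3) | p1:(4,1)->(4,0)->EXIT | p2:(1,4)->(2,4) | p3:(0,2)->(1,2) | p4:(0,4)->(1,4)
Step 2: p0:(1,3)->(2,3) | p1:escaped | p2:(2,4)->(3,4) | p3:(1,2)->(2,2) | p4:(1,4)->(2,4)
Step 3: p0:(2,3)->(3,3) | p1:escaped | p2:(3,4)->(3,3) | p3:(2,2)->(3,2) | p4:(2,4)->(3,4)
Step 4: p0:(3,3)->(3,2) | p1:escaped | p2:(3,3)->(3,2) | p3:(3,2)->(3,1) | p4:(3,4)->(3,3)
Step 5: p0:(3,2)->(3,1) | p1:escaped | p2:(3,2)->(3,1) | p3:(3,1)->(3,0)->EXIT | p4:(3,3)->(3,2)

(3,1) ESCAPED (3,1) ESCAPED (3,2)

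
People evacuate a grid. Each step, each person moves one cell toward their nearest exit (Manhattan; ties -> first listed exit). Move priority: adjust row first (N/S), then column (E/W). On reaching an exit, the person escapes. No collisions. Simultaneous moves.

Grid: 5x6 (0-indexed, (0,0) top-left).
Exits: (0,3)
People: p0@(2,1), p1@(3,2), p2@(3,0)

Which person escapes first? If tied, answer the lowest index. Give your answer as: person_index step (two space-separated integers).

Step 1: p0:(2,1)->(1,1) | p1:(3,2)->(2,2) | p2:(3,0)->(2,0)
Step 2: p0:(1,1)->(0,1) | p1:(2,2)->(1,2) | p2:(2,0)->(1,0)
Step 3: p0:(0,1)->(0,2) | p1:(1,2)->(0,2) | p2:(1,0)->(0,0)
Step 4: p0:(0,2)->(0,3)->EXIT | p1:(0,2)->(0,3)->EXIT | p2:(0,0)->(0,1)
Step 5: p0:escaped | p1:escaped | p2:(0,1)->(0,2)
Step 6: p0:escaped | p1:escaped | p2:(0,2)->(0,3)->EXIT
Exit steps: [4, 4, 6]
First to escape: p0 at step 4

Answer: 0 4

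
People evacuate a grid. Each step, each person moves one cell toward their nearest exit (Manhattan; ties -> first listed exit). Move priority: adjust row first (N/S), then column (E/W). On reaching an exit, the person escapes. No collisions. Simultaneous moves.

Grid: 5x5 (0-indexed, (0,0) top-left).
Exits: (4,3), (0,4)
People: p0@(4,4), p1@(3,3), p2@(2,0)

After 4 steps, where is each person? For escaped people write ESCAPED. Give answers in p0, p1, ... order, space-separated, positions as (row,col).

Step 1: p0:(4,4)->(4,3)->EXIT | p1:(3,3)->(4,3)->EXIT | p2:(2,0)->(3,0)
Step 2: p0:escaped | p1:escaped | p2:(3,0)->(4,0)
Step 3: p0:escaped | p1:escaped | p2:(4,0)->(4,1)
Step 4: p0:escaped | p1:escaped | p2:(4,1)->(4,2)

ESCAPED ESCAPED (4,2)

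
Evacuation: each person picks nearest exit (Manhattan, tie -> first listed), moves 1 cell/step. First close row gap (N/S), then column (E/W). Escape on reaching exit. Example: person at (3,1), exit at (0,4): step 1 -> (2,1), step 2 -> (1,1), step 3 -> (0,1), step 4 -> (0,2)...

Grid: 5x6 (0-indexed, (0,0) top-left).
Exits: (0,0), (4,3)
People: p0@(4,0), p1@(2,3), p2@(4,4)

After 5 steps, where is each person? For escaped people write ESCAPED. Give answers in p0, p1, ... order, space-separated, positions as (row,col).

Step 1: p0:(4,0)->(4,1) | p1:(2,3)->(3,3) | p2:(4,4)->(4,3)->EXIT
Step 2: p0:(4,1)->(4,2) | p1:(3,3)->(4,3)->EXIT | p2:escaped
Step 3: p0:(4,2)->(4,3)->EXIT | p1:escaped | p2:escaped

ESCAPED ESCAPED ESCAPED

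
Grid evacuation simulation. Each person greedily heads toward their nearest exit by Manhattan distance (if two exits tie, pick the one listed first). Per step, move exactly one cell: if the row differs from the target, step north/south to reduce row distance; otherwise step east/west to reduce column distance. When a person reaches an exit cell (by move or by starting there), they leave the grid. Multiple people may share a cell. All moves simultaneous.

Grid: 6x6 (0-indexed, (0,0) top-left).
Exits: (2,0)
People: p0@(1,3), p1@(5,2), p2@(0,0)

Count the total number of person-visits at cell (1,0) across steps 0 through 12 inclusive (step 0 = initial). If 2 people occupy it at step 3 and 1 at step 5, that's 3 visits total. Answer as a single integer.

Step 0: p0@(1,3) p1@(5,2) p2@(0,0) -> at (1,0): 0 [-], cum=0
Step 1: p0@(2,3) p1@(4,2) p2@(1,0) -> at (1,0): 1 [p2], cum=1
Step 2: p0@(2,2) p1@(3,2) p2@ESC -> at (1,0): 0 [-], cum=1
Step 3: p0@(2,1) p1@(2,2) p2@ESC -> at (1,0): 0 [-], cum=1
Step 4: p0@ESC p1@(2,1) p2@ESC -> at (1,0): 0 [-], cum=1
Step 5: p0@ESC p1@ESC p2@ESC -> at (1,0): 0 [-], cum=1
Total visits = 1

Answer: 1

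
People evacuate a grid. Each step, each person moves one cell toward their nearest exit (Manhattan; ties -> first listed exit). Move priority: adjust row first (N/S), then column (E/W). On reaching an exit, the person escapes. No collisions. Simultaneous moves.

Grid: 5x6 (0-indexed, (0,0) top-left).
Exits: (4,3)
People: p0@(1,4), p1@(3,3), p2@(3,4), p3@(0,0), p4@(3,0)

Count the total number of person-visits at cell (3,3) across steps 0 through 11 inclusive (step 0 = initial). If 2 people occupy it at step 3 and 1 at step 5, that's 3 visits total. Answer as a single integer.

Step 0: p0@(1,4) p1@(3,3) p2@(3,4) p3@(0,0) p4@(3,0) -> at (3,3): 1 [p1], cum=1
Step 1: p0@(2,4) p1@ESC p2@(4,4) p3@(1,0) p4@(4,0) -> at (3,3): 0 [-], cum=1
Step 2: p0@(3,4) p1@ESC p2@ESC p3@(2,0) p4@(4,1) -> at (3,3): 0 [-], cum=1
Step 3: p0@(4,4) p1@ESC p2@ESC p3@(3,0) p4@(4,2) -> at (3,3): 0 [-], cum=1
Step 4: p0@ESC p1@ESC p2@ESC p3@(4,0) p4@ESC -> at (3,3): 0 [-], cum=1
Step 5: p0@ESC p1@ESC p2@ESC p3@(4,1) p4@ESC -> at (3,3): 0 [-], cum=1
Step 6: p0@ESC p1@ESC p2@ESC p3@(4,2) p4@ESC -> at (3,3): 0 [-], cum=1
Step 7: p0@ESC p1@ESC p2@ESC p3@ESC p4@ESC -> at (3,3): 0 [-], cum=1
Total visits = 1

Answer: 1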